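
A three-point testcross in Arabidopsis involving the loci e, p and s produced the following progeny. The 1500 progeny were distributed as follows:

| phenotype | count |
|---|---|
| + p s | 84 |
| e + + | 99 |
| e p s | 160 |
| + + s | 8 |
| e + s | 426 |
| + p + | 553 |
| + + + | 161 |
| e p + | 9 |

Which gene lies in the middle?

e

The two most frequent reciprocal classes, e + s and + p +, are the parental types, so the F1 was e + s / + p +.
The two rarest classes, + + s and e p +, are the double crossovers. Comparing them with the parentals, only the e allele has switched, so e is the middle locus and the order is p – e – s.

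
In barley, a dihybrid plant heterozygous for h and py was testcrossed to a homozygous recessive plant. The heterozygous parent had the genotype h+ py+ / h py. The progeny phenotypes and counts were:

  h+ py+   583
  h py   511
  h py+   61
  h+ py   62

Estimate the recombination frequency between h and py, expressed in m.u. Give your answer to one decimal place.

10.1 m.u.

The recombinant classes are h+ py and h py+: 62 + 61 = 123.
Recombination frequency = 123/1217 = 0.1011 ≈ 10.1%, i.e. 10.1 m.u.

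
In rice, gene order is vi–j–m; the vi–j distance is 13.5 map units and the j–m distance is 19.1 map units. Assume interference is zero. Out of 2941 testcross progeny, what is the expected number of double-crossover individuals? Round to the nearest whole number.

Map distances give recombination frequencies of 0.135 and 0.191 for the two intervals.
With no interference, expected double-crossover frequency = 0.135 × 0.191 = 0.02579.
Expected number = 0.02579 × 2941 = 75.83 ≈ 76.

76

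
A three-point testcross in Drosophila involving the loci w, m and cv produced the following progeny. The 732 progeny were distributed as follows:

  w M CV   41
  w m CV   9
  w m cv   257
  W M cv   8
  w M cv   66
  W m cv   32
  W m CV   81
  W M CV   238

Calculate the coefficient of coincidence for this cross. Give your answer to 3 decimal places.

The two most frequent reciprocal classes, w m cv and W M CV, are the parental types, so the F1 was w m cv / W M CV.
The two rarest classes, w m CV and W M cv, are the double crossovers. Comparing them with the parentals, only the cv allele has switched, so cv is the middle locus and the order is m – cv – w.
m–cv: (147 + 17)/732 = 0.2240; cv–w: (73 + 17)/732 = 0.1230.
Expected DCO frequency = 0.2240 × 0.1230 ≈ 0.02755; observed = 17/732 ≈ 0.02322.
Coefficient of coincidence = 0.02322/0.02755 ≈ 0.843.

0.843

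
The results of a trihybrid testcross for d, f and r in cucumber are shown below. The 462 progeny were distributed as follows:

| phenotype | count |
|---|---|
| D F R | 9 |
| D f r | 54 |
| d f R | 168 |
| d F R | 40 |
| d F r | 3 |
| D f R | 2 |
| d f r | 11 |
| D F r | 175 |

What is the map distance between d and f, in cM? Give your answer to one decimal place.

The two most frequent reciprocal classes, d f R and D F r, are the parental types, so the F1 was d f R / D F r.
The two rarest classes, D f R and d F r, are the double crossovers. Comparing them with the parentals, only the d allele has switched, so d is the middle locus and the order is r – d – f.
Crossovers in the d–f interval produce the single-crossover classes d F R and D f r (40 + 54 = 94) plus the double crossovers (5).
RF(d–f) = (94 + 5) / 462 = 99/462 = 0.2143 → 21.4 cM.

21.4 cM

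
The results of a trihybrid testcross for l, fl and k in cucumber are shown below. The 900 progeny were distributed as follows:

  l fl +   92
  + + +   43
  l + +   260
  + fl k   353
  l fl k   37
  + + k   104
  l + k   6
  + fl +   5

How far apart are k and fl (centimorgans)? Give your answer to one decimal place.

23.0 centimorgans

The two most frequent reciprocal classes, l + + and + fl k, are the parental types, so the F1 was l + + / + fl k.
The two rarest classes, l + k and + fl +, are the double crossovers. Comparing them with the parentals, only the k allele has switched, so k is the middle locus and the order is fl – k – l.
Crossovers in the fl–k interval produce the single-crossover classes l fl + and + + k (92 + 104 = 196) plus the double crossovers (11).
RF(fl–k) = (196 + 11) / 900 = 207/900 = 0.2300 → 23.0 centimorgans.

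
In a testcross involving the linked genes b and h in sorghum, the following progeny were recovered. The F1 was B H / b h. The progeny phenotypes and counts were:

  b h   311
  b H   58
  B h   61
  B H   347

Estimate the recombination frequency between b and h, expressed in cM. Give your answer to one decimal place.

The recombinant classes are B h and b H: 61 + 58 = 119.
Recombination frequency = 119/777 = 0.1532 ≈ 15.3%, i.e. 15.3 cM.

15.3 cM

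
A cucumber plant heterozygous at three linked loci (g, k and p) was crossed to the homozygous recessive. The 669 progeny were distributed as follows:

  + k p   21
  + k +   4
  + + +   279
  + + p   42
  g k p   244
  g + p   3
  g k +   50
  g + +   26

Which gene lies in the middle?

k

The two most frequent reciprocal classes, g k p and + + +, are the parental types, so the F1 was g k p / + + +.
The two rarest classes, g + p and + k +, are the double crossovers. Comparing them with the parentals, only the k allele has switched, so k is the middle locus and the order is p – k – g.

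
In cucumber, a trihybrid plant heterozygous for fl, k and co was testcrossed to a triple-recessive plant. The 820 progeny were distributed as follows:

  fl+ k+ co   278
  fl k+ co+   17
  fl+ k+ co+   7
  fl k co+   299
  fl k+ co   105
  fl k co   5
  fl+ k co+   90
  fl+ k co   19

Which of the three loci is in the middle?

The two most frequent reciprocal classes, fl+ k+ co and fl k co+, are the parental types, so the F1 was fl+ k+ co / fl k co+.
The two rarest classes, fl+ k+ co+ and fl k co, are the double crossovers. Comparing them with the parentals, only the co allele has switched, so co is the middle locus and the order is k – co – fl.

co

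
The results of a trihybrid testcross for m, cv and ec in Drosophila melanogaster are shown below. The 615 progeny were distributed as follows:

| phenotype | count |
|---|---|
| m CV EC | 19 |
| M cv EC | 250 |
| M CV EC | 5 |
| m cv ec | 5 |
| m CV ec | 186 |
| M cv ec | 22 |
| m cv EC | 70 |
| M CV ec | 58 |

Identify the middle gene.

cv

The two most frequent reciprocal classes, M cv EC and m CV ec, are the parental types, so the F1 was M cv EC / m CV ec.
The two rarest classes, M CV EC and m cv ec, are the double crossovers. Comparing them with the parentals, only the cv allele has switched, so cv is the middle locus and the order is m – cv – ec.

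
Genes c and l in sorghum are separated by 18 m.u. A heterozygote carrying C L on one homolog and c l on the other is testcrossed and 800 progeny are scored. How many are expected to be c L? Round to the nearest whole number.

A map distance of 18 m.u. corresponds to a recombination frequency of 0.180.
The F1 is C L / c l, so c L is a recombinant gamete class with expected frequency r/2 = 0.180/2 = 0.0900.
Expected number = 0.0900 × 800 = 72.00 ≈ 72.

72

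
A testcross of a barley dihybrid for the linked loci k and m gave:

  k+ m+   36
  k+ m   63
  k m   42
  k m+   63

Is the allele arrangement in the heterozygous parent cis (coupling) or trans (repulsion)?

The two most frequent classes are k+ m (63) and k m+ (63); these are the parental (non-recombinant) types.
So the F1 carried k+ m on one chromosome and k m+ on the other — the recessive alleles are on opposite chromosomes (trans / repulsion).

trans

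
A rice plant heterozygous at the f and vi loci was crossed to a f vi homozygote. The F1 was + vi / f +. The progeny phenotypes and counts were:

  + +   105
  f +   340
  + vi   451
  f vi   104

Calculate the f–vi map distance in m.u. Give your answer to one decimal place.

The recombinant classes are + + and f vi: 105 + 104 = 209.
Recombination frequency = 209/1000 = 0.2090 ≈ 20.9%, i.e. 20.9 m.u.

20.9 m.u.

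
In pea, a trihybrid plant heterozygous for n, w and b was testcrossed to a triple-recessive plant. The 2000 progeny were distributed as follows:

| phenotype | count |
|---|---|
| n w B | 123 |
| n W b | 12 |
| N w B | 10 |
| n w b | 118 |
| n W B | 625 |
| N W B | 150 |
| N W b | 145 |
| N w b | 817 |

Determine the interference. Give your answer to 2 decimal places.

0.48

The two most frequent reciprocal classes, N w b and n W B, are the parental types, so the F1 was N w b / n W B.
The two rarest classes, N w B and n W b, are the double crossovers. Comparing them with the parentals, only the b allele has switched, so b is the middle locus and the order is w – b – n.
w–b: (268 + 22)/2000 = 0.1450; b–n: (268 + 22)/2000 = 0.1450.
Expected DCO frequency = 0.1450 × 0.1450 ≈ 0.02102; observed = 22/2000 ≈ 0.01100.
Coefficient of coincidence = 0.01100/0.02102 ≈ 0.52; interference = 1 − 0.52 = 0.48.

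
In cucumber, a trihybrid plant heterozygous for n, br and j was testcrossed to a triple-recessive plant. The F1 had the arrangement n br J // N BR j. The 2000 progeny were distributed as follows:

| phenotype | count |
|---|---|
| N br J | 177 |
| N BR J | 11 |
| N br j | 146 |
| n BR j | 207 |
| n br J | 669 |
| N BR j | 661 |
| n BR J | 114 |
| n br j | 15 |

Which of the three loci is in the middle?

The two rarest classes, n br j and N BR J, are the double crossovers. Comparing them with the parentals, only the j allele has switched, so j is the middle locus and the order is n – j – br.

j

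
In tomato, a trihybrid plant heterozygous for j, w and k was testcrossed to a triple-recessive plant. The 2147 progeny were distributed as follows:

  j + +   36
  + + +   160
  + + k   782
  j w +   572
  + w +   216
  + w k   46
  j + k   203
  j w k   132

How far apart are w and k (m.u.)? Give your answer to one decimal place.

17.4 m.u.

The two most frequent reciprocal classes, j w + and + + k, are the parental types, so the F1 was j w + / + + k.
The two rarest classes, j + + and + w k, are the double crossovers. Comparing them with the parentals, only the w allele has switched, so w is the middle locus and the order is j – w – k.
Crossovers in the w–k interval produce the single-crossover classes j w k and + + + (132 + 160 = 292) plus the double crossovers (82).
RF(w–k) = (292 + 82) / 2147 = 374/2147 = 0.1742 → 17.4 m.u.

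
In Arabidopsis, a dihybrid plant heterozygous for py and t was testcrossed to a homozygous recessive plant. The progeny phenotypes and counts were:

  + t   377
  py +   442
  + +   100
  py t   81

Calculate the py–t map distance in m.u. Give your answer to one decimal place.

The two most frequent classes, + t (377) and py + (442), are the parental types, so the F1 was + t / py +.
The recombinant classes are + + and py t: 100 + 81 = 181.
Recombination frequency = 181/1000 = 0.1810 ≈ 18.1%, i.e. 18.1 m.u.

18.1 m.u.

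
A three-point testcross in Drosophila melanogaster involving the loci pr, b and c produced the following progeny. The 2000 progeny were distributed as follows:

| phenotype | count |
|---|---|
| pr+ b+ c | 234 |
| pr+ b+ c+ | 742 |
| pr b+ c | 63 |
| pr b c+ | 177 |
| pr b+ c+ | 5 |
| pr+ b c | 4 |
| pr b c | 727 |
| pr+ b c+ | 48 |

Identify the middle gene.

pr

The two most frequent reciprocal classes, pr+ b+ c+ and pr b c, are the parental types, so the F1 was pr+ b+ c+ / pr b c.
The two rarest classes, pr b+ c+ and pr+ b c, are the double crossovers. Comparing them with the parentals, only the pr allele has switched, so pr is the middle locus and the order is b – pr – c.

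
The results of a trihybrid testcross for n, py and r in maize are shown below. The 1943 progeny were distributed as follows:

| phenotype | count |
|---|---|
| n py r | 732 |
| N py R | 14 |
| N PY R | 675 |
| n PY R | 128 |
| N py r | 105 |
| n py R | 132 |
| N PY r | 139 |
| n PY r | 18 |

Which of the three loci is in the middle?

py

The two most frequent reciprocal classes, n py r and N PY R, are the parental types, so the F1 was n py r / N PY R.
The two rarest classes, n PY r and N py R, are the double crossovers. Comparing them with the parentals, only the py allele has switched, so py is the middle locus and the order is n – py – r.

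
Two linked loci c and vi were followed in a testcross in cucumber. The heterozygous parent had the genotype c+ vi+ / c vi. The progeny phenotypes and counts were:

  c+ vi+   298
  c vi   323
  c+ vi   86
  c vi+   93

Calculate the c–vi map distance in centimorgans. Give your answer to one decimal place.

The recombinant classes are c+ vi and c vi+: 86 + 93 = 179.
Recombination frequency = 179/800 = 0.2238 ≈ 22.4%, i.e. 22.4 centimorgans.

22.4 centimorgans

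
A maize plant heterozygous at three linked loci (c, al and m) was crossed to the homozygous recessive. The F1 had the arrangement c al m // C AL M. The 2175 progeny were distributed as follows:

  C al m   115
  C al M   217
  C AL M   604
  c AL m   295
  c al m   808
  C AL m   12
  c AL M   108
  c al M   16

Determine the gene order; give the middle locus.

The two rarest classes, c al M and C AL m, are the double crossovers. Comparing them with the parentals, only the m allele has switched, so m is the middle locus and the order is al – m – c.

m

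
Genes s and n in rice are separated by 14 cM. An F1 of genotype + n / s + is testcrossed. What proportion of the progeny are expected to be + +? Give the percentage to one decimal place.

7.0%

A map distance of 14 cM corresponds to a recombination frequency of 0.140.
The F1 is + n / s +, so + + is a recombinant gamete class with expected frequency r/2 = 0.140/2 = 0.0700.
That is 0.0700 = 7.0% of the progeny.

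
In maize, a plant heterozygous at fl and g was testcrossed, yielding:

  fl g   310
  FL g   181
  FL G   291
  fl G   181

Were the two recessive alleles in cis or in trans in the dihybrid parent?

cis

The two most frequent classes are FL G (291) and fl g (310); these are the parental (non-recombinant) types.
So the F1 carried FL G on one chromosome and fl g on the other — the recessive alleles are on the same chromosome (cis / coupling).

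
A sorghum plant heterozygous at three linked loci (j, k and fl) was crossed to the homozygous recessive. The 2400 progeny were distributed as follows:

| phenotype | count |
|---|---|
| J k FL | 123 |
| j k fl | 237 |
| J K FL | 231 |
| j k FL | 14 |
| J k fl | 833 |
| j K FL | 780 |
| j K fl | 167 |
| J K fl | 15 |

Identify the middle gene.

k

The two most frequent reciprocal classes, J k fl and j K FL, are the parental types, so the F1 was J k fl / j K FL.
The two rarest classes, J K fl and j k FL, are the double crossovers. Comparing them with the parentals, only the k allele has switched, so k is the middle locus and the order is fl – k – j.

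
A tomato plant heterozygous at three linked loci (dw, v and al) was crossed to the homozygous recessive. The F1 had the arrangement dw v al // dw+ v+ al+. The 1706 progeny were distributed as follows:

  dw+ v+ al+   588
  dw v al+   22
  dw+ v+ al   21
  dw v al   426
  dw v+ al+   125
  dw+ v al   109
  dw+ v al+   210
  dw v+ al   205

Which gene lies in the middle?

The two rarest classes, dw v al+ and dw+ v+ al, are the double crossovers. Comparing them with the parentals, only the al allele has switched, so al is the middle locus and the order is dw – al – v.

al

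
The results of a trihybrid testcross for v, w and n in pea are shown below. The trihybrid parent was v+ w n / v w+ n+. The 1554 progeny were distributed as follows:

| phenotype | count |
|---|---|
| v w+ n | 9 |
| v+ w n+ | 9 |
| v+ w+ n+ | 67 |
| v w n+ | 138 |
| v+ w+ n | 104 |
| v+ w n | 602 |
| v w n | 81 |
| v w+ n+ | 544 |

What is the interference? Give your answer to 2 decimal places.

The two rarest classes, v+ w n+ and v w+ n, are the double crossovers. Comparing them with the parentals, only the n allele has switched, so n is the middle locus and the order is v – n – w.
v–n: (148 + 18)/1554 = 0.1068; n–w: (242 + 18)/1554 = 0.1673.
Expected DCO frequency = 0.1068 × 0.1673 ≈ 0.01787; observed = 18/1554 ≈ 0.01158.
Coefficient of coincidence = 0.01158/0.01787 ≈ 0.65; interference = 1 − 0.65 = 0.35.

0.35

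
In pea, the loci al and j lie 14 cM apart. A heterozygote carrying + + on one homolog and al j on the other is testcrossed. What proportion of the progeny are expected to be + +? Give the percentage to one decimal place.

A map distance of 14 cM corresponds to a recombination frequency of 0.140.
The F1 is + + / al j, so + + is a parental gamete class with expected frequency (1 − r)/2 = 0.860/2 = 0.4300.
That is 0.4300 = 43.0% of the progeny.

43.0%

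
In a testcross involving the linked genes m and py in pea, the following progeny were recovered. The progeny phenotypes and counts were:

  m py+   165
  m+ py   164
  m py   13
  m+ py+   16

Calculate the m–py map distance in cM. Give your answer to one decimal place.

8.1 cM

The two most frequent classes, m+ py (164) and m py+ (165), are the parental types, so the F1 was m+ py / m py+.
The recombinant classes are m+ py+ and m py: 16 + 13 = 29.
Recombination frequency = 29/358 = 0.0810 ≈ 8.1%, i.e. 8.1 cM.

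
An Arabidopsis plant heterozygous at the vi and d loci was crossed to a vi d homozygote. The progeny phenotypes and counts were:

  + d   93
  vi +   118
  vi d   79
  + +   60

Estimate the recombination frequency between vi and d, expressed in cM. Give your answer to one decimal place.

39.7 cM

The two most frequent classes, + d (93) and vi + (118), are the parental types, so the F1 was + d / vi +.
The recombinant classes are + + and vi d: 60 + 79 = 139.
Recombination frequency = 139/350 = 0.3971 ≈ 39.7%, i.e. 39.7 cM.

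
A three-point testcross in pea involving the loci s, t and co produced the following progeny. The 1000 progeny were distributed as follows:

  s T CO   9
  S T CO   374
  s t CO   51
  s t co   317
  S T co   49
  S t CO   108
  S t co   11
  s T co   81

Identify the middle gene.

s

The two most frequent reciprocal classes, s t co and S T CO, are the parental types, so the F1 was s t co / S T CO.
The two rarest classes, S t co and s T CO, are the double crossovers. Comparing them with the parentals, only the s allele has switched, so s is the middle locus and the order is co – s – t.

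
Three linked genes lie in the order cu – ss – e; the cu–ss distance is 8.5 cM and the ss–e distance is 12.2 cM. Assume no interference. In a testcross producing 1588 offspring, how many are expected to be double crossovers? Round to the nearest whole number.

Map distances give recombination frequencies of 0.085 and 0.122 for the two intervals.
With no interference, expected double-crossover frequency = 0.085 × 0.122 = 0.01037.
Expected number = 0.01037 × 1588 = 16.47 ≈ 16.

16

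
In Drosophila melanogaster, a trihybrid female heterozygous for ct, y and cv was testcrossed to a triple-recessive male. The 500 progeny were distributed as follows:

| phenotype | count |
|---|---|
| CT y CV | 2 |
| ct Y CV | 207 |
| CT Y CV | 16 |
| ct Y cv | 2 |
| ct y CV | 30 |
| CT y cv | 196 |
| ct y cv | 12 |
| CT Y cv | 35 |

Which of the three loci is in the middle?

The two most frequent reciprocal classes, ct Y CV and CT y cv, are the parental types, so the F1 was ct Y CV / CT y cv.
The two rarest classes, ct Y cv and CT y CV, are the double crossovers. Comparing them with the parentals, only the cv allele has switched, so cv is the middle locus and the order is ct – cv – y.

cv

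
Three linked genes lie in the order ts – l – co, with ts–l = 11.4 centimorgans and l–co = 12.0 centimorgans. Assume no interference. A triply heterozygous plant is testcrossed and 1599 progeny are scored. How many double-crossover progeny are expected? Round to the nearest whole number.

22

Map distances give recombination frequencies of 0.114 and 0.120 for the two intervals.
With no interference, expected double-crossover frequency = 0.114 × 0.120 = 0.01368.
Expected number = 0.01368 × 1599 = 21.87 ≈ 22.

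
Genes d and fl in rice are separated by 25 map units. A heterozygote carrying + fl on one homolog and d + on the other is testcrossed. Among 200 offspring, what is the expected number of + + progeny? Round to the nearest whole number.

A map distance of 25 map units corresponds to a recombination frequency of 0.250.
The F1 is + fl / d +, so + + is a recombinant gamete class with expected frequency r/2 = 0.250/2 = 0.1250.
Expected number = 0.1250 × 200 = 25.00 ≈ 25.

25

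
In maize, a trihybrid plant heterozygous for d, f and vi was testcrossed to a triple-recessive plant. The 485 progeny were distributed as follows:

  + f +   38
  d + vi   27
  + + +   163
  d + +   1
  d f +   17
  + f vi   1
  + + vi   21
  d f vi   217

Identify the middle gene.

d

The two most frequent reciprocal classes, d f vi and + + +, are the parental types, so the F1 was d f vi / + + +.
The two rarest classes, + f vi and d + +, are the double crossovers. Comparing them with the parentals, only the d allele has switched, so d is the middle locus and the order is f – d – vi.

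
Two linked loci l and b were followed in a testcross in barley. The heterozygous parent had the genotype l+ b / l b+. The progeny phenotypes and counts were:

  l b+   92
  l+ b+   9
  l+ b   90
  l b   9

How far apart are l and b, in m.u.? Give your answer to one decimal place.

The recombinant classes are l+ b+ and l b: 9 + 9 = 18.
Recombination frequency = 18/200 = 0.0900 ≈ 9.0%, i.e. 9.0 m.u.

9.0 m.u.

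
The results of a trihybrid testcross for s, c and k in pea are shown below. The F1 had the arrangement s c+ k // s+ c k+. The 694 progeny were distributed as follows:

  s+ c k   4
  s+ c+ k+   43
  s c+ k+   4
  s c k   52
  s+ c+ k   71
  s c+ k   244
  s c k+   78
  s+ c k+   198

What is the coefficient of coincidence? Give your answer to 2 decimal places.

The two rarest classes, s c+ k+ and s+ c k, are the double crossovers. Comparing them with the parentals, only the k allele has switched, so k is the middle locus and the order is s – k – c.
s–k: (149 + 8)/694 = 0.2262; k–c: (95 + 8)/694 = 0.1484.
Expected DCO frequency = 0.2262 × 0.1484 ≈ 0.03357; observed = 8/694 ≈ 0.01153.
Coefficient of coincidence = 0.01153/0.03357 ≈ 0.34.

0.34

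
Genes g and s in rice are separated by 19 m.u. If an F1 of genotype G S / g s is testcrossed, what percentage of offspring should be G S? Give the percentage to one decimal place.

A map distance of 19 m.u. corresponds to a recombination frequency of 0.190.
The F1 is G S / g s, so G S is a parental gamete class with expected frequency (1 − r)/2 = 0.810/2 = 0.4050.
That is 0.4050 = 40.5% of the progeny.

40.5%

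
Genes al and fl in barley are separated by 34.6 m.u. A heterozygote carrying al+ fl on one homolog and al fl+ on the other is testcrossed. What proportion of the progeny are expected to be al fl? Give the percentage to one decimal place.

17.3%

A map distance of 34.6 m.u. corresponds to a recombination frequency of 0.346.
The F1 is al+ fl / al fl+, so al fl is a recombinant gamete class with expected frequency r/2 = 0.346/2 = 0.1730.
That is 0.1730 = 17.3% of the progeny.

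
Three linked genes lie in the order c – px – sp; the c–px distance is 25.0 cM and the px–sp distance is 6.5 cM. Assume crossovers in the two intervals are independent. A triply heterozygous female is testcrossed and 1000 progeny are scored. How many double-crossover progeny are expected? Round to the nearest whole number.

16

Map distances give recombination frequencies of 0.250 and 0.065 for the two intervals.
With no interference, expected double-crossover frequency = 0.250 × 0.065 = 0.01625.
Expected number = 0.01625 × 1000 = 16.25 ≈ 16.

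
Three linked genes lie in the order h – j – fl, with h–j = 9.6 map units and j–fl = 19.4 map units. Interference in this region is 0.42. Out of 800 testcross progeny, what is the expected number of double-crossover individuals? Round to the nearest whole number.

9

Map distances give recombination frequencies of 0.096 and 0.194 for the two intervals.
With interference 0.42 (so coincidence = 0.58), expected double-crossover frequency = 0.096 × 0.194 × 0.58 = 0.01080.
Expected number = 0.01080 × 800 = 8.64 ≈ 9.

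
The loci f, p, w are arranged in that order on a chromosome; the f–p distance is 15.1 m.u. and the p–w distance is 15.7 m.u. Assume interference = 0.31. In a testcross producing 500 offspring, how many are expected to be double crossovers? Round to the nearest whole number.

Map distances give recombination frequencies of 0.151 and 0.157 for the two intervals.
With interference 0.31 (so coincidence = 0.69), expected double-crossover frequency = 0.151 × 0.157 × 0.69 = 0.01636.
Expected number = 0.01636 × 500 = 8.18 ≈ 8.

8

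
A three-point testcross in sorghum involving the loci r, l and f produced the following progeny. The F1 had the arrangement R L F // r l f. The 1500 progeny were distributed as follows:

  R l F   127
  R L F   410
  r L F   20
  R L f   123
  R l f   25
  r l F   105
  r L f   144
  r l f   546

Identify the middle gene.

The two rarest classes, r L F and R l f, are the double crossovers. Comparing them with the parentals, only the r allele has switched, so r is the middle locus and the order is l – r – f.

r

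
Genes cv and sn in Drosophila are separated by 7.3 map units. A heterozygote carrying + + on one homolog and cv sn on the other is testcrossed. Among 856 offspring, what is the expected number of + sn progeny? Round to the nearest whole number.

31

A map distance of 7.3 map units corresponds to a recombination frequency of 0.073.
The F1 is + + / cv sn, so + sn is a recombinant gamete class with expected frequency r/2 = 0.073/2 = 0.0365.
Expected number = 0.0365 × 856 = 31.24 ≈ 31.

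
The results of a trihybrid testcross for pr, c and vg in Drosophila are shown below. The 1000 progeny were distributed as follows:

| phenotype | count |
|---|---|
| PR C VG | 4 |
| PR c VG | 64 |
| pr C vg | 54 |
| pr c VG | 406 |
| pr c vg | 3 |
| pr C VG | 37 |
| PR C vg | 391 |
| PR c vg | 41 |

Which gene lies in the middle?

The two most frequent reciprocal classes, pr c VG and PR C vg, are the parental types, so the F1 was pr c VG / PR C vg.
The two rarest classes, pr c vg and PR C VG, are the double crossovers. Comparing them with the parentals, only the vg allele has switched, so vg is the middle locus and the order is pr – vg – c.

vg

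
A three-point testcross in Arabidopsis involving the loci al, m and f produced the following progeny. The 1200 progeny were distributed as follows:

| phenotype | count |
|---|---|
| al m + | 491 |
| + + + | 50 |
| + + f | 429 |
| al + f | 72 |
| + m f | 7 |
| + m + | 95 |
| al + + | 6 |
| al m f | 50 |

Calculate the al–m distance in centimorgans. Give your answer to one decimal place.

The two most frequent reciprocal classes, al m + and + + f, are the parental types, so the F1 was al m + / + + f.
The two rarest classes, al + + and + m f, are the double crossovers. Comparing them with the parentals, only the m allele has switched, so m is the middle locus and the order is f – m – al.
Crossovers in the m–al interval produce the single-crossover classes + m + and al + f (95 + 72 = 167) plus the double crossovers (13).
RF(m–al) = (167 + 13) / 1200 = 180/1200 = 0.1500 → 15.0 centimorgans.

15.0 centimorgans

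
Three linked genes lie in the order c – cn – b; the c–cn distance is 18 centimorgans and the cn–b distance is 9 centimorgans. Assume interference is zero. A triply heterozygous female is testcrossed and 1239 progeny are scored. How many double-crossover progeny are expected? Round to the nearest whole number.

Map distances give recombination frequencies of 0.180 and 0.090 for the two intervals.
With no interference, expected double-crossover frequency = 0.180 × 0.090 = 0.01620.
Expected number = 0.01620 × 1239 = 20.07 ≈ 20.

20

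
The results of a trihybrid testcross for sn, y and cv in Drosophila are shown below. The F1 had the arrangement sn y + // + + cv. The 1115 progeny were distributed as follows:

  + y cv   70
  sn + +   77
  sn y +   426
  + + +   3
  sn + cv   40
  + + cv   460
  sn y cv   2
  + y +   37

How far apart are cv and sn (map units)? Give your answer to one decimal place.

The two rarest classes, sn y cv and + + +, are the double crossovers. Comparing them with the parentals, only the cv allele has switched, so cv is the middle locus and the order is y – cv – sn.
Crossovers in the cv–sn interval produce the single-crossover classes + y + and sn + cv (37 + 40 = 77) plus the double crossovers (5).
RF(cv–sn) = (77 + 5) / 1115 = 82/1115 = 0.0735 → 7.4 map units.

7.4 map units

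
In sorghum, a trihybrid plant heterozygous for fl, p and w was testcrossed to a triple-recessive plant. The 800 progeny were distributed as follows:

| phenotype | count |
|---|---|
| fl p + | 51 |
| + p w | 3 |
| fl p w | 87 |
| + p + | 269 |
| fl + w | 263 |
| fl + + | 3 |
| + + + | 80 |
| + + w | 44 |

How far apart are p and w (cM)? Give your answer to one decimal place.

The two most frequent reciprocal classes, fl + w and + p +, are the parental types, so the F1 was fl + w / + p +.
The two rarest classes, fl + + and + p w, are the double crossovers. Comparing them with the parentals, only the w allele has switched, so w is the middle locus and the order is fl – w – p.
Crossovers in the w–p interval produce the single-crossover classes fl p w and + + + (87 + 80 = 167) plus the double crossovers (6).
RF(w–p) = (167 + 6) / 800 = 173/800 = 0.2162 → 21.6 cM.

21.6 cM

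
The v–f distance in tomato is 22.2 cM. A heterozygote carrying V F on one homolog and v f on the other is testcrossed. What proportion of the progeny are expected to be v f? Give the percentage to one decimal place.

38.9%

A map distance of 22.2 cM corresponds to a recombination frequency of 0.222.
The F1 is V F / v f, so v f is a parental gamete class with expected frequency (1 − r)/2 = 0.778/2 = 0.3890.
That is 0.3890 = 38.9% of the progeny.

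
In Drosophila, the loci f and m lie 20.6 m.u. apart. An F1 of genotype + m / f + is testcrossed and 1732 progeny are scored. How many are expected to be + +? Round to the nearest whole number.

178

A map distance of 20.6 m.u. corresponds to a recombination frequency of 0.206.
The F1 is + m / f +, so + + is a recombinant gamete class with expected frequency r/2 = 0.206/2 = 0.1030.
Expected number = 0.1030 × 1732 = 178.40 ≈ 178.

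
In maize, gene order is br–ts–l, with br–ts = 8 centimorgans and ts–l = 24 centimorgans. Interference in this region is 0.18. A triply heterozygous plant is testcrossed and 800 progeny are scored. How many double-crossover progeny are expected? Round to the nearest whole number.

Map distances give recombination frequencies of 0.080 and 0.240 for the two intervals.
With interference 0.18 (so coincidence = 0.82), expected double-crossover frequency = 0.080 × 0.240 × 0.82 = 0.01574.
Expected number = 0.01574 × 800 = 12.60 ≈ 13.

13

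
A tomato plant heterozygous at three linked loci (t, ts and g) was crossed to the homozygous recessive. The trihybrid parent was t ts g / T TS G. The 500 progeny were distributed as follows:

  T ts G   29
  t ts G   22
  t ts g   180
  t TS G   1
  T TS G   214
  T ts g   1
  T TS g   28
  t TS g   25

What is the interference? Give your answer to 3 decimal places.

The two rarest classes, T ts g and t TS G, are the double crossovers. Comparing them with the parentals, only the t allele has switched, so t is the middle locus and the order is ts – t – g.
ts–t: (54 + 2)/500 = 0.1120; t–g: (50 + 2)/500 = 0.1040.
Expected DCO frequency = 0.1120 × 0.1040 ≈ 0.01165; observed = 2/500 ≈ 0.00400.
Coefficient of coincidence = 0.00400/0.01165 ≈ 0.343; interference = 1 − 0.343 = 0.657.

0.657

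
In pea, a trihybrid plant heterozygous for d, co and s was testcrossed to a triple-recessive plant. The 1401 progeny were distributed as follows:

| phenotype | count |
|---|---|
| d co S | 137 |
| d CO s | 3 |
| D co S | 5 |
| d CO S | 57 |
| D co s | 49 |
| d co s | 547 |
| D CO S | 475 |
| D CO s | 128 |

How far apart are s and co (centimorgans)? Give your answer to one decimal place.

The two most frequent reciprocal classes, D CO S and d co s, are the parental types, so the F1 was D CO S / d co s.
The two rarest classes, D co S and d CO s, are the double crossovers. Comparing them with the parentals, only the co allele has switched, so co is the middle locus and the order is d – co – s.
Crossovers in the co–s interval produce the single-crossover classes D CO s and d co S (128 + 137 = 265) plus the double crossovers (8).
RF(co–s) = (265 + 8) / 1401 = 273/1401 = 0.1949 → 19.5 centimorgans.

19.5 centimorgans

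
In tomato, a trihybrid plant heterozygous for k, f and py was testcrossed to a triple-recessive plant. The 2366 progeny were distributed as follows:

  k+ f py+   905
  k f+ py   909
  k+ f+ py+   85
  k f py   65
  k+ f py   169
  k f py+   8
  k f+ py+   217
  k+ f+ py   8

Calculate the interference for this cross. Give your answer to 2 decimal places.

The two most frequent reciprocal classes, k f+ py and k+ f py+, are the parental types, so the F1 was k f+ py / k+ f py+.
The two rarest classes, k+ f+ py and k f py+, are the double crossovers. Comparing them with the parentals, only the k allele has switched, so k is the middle locus and the order is py – k – f.
py–k: (386 + 16)/2366 = 0.1699; k–f: (150 + 16)/2366 = 0.0702.
Expected DCO frequency = 0.1699 × 0.0702 ≈ 0.01193; observed = 16/2366 ≈ 0.00676.
Coefficient of coincidence = 0.00676/0.01193 ≈ 0.57; interference = 1 − 0.57 = 0.43.

0.43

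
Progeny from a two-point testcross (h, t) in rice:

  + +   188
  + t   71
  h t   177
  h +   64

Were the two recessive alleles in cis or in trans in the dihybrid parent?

The two most frequent classes are + + (188) and h t (177); these are the parental (non-recombinant) types.
So the F1 carried + + on one chromosome and h t on the other — the recessive alleles are on the same chromosome (cis / coupling).

cis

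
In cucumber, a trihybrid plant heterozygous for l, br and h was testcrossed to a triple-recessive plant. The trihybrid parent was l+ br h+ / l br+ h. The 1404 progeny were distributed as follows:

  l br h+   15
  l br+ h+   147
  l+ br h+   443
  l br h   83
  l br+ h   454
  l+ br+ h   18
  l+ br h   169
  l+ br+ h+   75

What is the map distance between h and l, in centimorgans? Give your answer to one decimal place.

The two rarest classes, l br h+ and l+ br+ h, are the double crossovers. Comparing them with the parentals, only the l allele has switched, so l is the middle locus and the order is br – l – h.
Crossovers in the l–h interval produce the single-crossover classes l+ br h and l br+ h+ (169 + 147 = 316) plus the double crossovers (33).
RF(l–h) = (316 + 33) / 1404 = 349/1404 = 0.2486 → 24.9 centimorgans.

24.9 centimorgans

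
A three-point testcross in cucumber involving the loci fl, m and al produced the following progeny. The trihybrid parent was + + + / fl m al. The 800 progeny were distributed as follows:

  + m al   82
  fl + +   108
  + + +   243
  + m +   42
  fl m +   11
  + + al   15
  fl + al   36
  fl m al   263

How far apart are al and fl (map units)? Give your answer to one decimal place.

The two rarest classes, + + al and fl m +, are the double crossovers. Comparing them with the parentals, only the al allele has switched, so al is the middle locus and the order is fl – al – m.
Crossovers in the fl–al interval produce the single-crossover classes fl + + and + m al (108 + 82 = 190) plus the double crossovers (26).
RF(fl–al) = (190 + 26) / 800 = 216/800 = 0.2700 → 27.0 map units.

27.0 map units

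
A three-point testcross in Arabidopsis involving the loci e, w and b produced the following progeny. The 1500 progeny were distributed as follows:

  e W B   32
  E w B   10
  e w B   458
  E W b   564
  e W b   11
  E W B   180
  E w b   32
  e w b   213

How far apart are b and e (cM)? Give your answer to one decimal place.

27.6 cM

The two most frequent reciprocal classes, e w B and E W b, are the parental types, so the F1 was e w B / E W b.
The two rarest classes, E w B and e W b, are the double crossovers. Comparing them with the parentals, only the e allele has switched, so e is the middle locus and the order is b – e – w.
Crossovers in the b–e interval produce the single-crossover classes e w b and E W B (213 + 180 = 393) plus the double crossovers (21).
RF(b–e) = (393 + 21) / 1500 = 414/1500 = 0.2760 → 27.6 cM.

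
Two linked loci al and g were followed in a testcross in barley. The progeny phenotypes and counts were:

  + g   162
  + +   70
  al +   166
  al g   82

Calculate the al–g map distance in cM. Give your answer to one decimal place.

31.7 cM

The two most frequent classes, + g (162) and al + (166), are the parental types, so the F1 was + g / al +.
The recombinant classes are + + and al g: 70 + 82 = 152.
Recombination frequency = 152/480 = 0.3167 ≈ 31.7%, i.e. 31.7 cM.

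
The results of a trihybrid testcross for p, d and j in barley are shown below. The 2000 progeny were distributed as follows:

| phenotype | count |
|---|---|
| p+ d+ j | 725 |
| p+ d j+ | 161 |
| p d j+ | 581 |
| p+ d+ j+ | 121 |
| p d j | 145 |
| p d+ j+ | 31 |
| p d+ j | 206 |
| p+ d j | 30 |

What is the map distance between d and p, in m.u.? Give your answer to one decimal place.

21.4 m.u.

The two most frequent reciprocal classes, p d j+ and p+ d+ j, are the parental types, so the F1 was p d j+ / p+ d+ j.
The two rarest classes, p d+ j+ and p+ d j, are the double crossovers. Comparing them with the parentals, only the d allele has switched, so d is the middle locus and the order is j – d – p.
Crossovers in the d–p interval produce the single-crossover classes p+ d j+ and p d+ j (161 + 206 = 367) plus the double crossovers (61).
RF(d–p) = (367 + 61) / 2000 = 428/2000 = 0.2140 → 21.4 m.u.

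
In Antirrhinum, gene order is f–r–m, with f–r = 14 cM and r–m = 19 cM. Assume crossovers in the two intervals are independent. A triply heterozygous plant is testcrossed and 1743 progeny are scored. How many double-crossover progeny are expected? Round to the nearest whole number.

Map distances give recombination frequencies of 0.140 and 0.190 for the two intervals.
With no interference, expected double-crossover frequency = 0.140 × 0.190 = 0.02660.
Expected number = 0.02660 × 1743 = 46.36 ≈ 46.

46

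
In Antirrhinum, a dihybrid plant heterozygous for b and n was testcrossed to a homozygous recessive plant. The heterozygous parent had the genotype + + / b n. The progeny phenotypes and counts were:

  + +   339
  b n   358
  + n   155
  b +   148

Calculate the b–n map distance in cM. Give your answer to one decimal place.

The recombinant classes are + n and b +: 155 + 148 = 303.
Recombination frequency = 303/1000 = 0.3030 ≈ 30.3%, i.e. 30.3 cM.

30.3 cM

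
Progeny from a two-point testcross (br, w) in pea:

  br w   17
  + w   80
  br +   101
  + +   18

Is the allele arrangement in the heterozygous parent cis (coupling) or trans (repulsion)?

The two most frequent classes are + w (80) and br + (101); these are the parental (non-recombinant) types.
So the F1 carried + w on one chromosome and br + on the other — the recessive alleles are on opposite chromosomes (trans / repulsion).

trans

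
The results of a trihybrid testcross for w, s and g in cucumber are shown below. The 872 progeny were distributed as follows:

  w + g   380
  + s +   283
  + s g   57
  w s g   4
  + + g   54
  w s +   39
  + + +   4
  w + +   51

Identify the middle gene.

s

The two most frequent reciprocal classes, + s + and w + g, are the parental types, so the F1 was + s + / w + g.
The two rarest classes, + + + and w s g, are the double crossovers. Comparing them with the parentals, only the s allele has switched, so s is the middle locus and the order is w – s – g.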